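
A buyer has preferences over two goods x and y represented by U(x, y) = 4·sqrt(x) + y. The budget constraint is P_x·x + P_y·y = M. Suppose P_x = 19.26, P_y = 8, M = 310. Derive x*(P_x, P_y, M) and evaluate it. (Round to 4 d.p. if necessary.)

Thus x* = (2·P_y/P_x)² — independent of M — with the rest of income spent on y.
Plugging in: x* = (2·8/19.26)² = 0.6901.

x* = 0.6901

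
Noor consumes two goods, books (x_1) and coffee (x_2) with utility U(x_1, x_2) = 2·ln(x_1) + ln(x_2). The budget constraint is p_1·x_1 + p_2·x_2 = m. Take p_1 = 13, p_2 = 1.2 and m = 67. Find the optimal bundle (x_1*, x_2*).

MU_x_1/MU_x_2 = (2·x_2)/(x_1); tangency sets this equal to p_1/p_2.
So 2·p_2·x_2 = p_1·x_1; combined with the budget, a share 2/3 of income goes to x_1.
Demand: x_1*(p_1,p_2,m) = 2/3·m/p_1 and x_2* = 1/3·m/p_2.
At p_1=13, p_2=1.2, m=67: x_1* = 2/3·67/13 = 3.4359, x_2* = 18.6111.

x_1* = 3.4359, x_2* = 18.6111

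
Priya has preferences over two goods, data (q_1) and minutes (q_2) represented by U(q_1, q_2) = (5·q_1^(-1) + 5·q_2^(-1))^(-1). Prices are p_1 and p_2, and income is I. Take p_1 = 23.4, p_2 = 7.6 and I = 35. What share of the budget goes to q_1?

MU_q_1 ∝ 5·q_1^(-2), MU_q_2 ∝ 5·q_2^(-2), so MRS = (q_2/q_1)^(2) = p_1/p_2.
Solve for the ratio: q_2/q_1 = [p_1/p_2]^(0.5).
With the ratio pinned down, the budget gives q_1* = I/(p_1 + p_2·(q_2/q_1)) and q_2* = (q_2/q_1)·q_1*.
Numerically q_2/q_1 = 1.754693, so q_1* = 35/(23.4 + 7.6·1.754693) = 0.9528 and q_2* = 1.754693·0.9528 = 1.6718.
Expenditure on q_1: 23.4·0.9528 = 22.2944; share = 0.637.

share on q_1 = 0.637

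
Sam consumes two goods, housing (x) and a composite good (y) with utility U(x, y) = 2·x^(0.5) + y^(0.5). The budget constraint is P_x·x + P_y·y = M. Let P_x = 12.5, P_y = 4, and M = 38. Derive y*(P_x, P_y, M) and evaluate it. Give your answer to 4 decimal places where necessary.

y* = 4.1667

MU_x ∝ 2·x^(-0.5), MU_y ∝ y^(-0.5), so MRS = 2·(y/x)^(0.5) = P_x/P_y.
Solve for the ratio: y/x = [(1/2)·P_x/P_y]^(2).
With the ratio pinned down, the budget gives x* = M/(P_x + P_y·(y/x)) and y* = (y/x)·x*.
Numerically y/x = 2.441406, so x* = 38/(12.5 + 4·2.441406) = 1.7067 and y* = 2.441406·1.7067 = 4.1667.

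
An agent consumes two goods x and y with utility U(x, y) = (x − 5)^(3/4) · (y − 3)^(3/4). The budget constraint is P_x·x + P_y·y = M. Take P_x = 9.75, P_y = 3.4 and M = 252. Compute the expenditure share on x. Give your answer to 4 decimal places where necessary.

share on x = 0.5765

Let x' = x−5, y' = y−3. MRS = y'/x' = P_x/P_y.
After buying the subsistence bundle (5, 3), a share 0.5 of the remaining income goes to x: x* = 5 + 0.5·(M − 5P_x − 3P_y)/P_x.
Discretionary income = 252 − 5·9.75 − 3·3.4 = 193.05; x* = 5 + 0.5·193.05/9.75 = 14.9; y* = 3 + 0.5·193.05/3.4 = 31.3897.
Expenditure on x: 9.75·14.9 = 145.275; share = 0.5765.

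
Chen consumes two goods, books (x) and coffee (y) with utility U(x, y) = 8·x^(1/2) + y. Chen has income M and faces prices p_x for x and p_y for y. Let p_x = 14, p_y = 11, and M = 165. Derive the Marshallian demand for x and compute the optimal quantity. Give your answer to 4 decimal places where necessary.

x* = 9.8776

Utility is quasi-linear in y; the FOC for x is 4/√x = p_x/p_y.
Solve: √x = 4·p_y/p_x, so x*(p_x,p_y) = (4·p_y/p_x)², and y* = (M − p_x·x*)/p_y.
Plugging in: x* = (4·11/14)² = 9.8776.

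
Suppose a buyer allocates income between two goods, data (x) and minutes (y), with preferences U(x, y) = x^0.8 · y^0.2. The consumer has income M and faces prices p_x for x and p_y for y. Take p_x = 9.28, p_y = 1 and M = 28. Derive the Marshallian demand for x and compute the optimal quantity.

The MRS is 4·y/x. Set MRS = p_x/p_y.
So 0.8·p_y·y = 0.2·p_x·x; combined with the budget, a share 0.8 of income goes to x.
Demand: x*(p_x,p_y,M) = 0.8·M/p_x and y* = 0.2·M/p_y.
At p_x=9.28, p_y=1, M=28: x* = 0.8·28/9.28 = 2.4138.

x* = 2.4138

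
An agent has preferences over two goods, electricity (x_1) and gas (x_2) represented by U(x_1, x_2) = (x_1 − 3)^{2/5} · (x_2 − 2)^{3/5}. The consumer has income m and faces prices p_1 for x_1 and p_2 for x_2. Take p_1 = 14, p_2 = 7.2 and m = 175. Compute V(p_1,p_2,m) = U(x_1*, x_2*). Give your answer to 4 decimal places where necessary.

V = 6.4409

MRS = (2/3)·(x_2−2)/(x_1−3). Tangency with p_1/p_2 gives x_2−2 = (3/2)·(p_1/p_2)·(x_1−3).
Substituting into the budget: x_1* = 3 + 0.4·(m − 3·p_1 − 2·p_2)/p_1, and x_2* = 2 + 0.6·(…)/p_2.
Discretionary income = 175 − 3·14 − 2·7.2 = 118.6; x_1* = 3 + 0.4·118.6/14 = 6.3886; x_2* = 2 + 0.6·118.6/7.2 = 11.8833.
Utility at the optimum: U(6.3886, 11.8833) = 6.4409.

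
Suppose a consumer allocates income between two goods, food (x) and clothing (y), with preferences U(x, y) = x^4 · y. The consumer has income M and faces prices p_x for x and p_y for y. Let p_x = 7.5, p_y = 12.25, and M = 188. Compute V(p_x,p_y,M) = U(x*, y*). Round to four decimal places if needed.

MU_x/MU_y = (4·y)/(x); tangency sets this equal to p_x/p_y.
So 4·p_y·y = p_x·x; combined with the budget, a share 0.8 of income goes to x.
Demand: x*(p_x,p_y,M) = 0.8·M/p_x and y* = 0.2·M/p_y.
At p_x=7.5, p_y=12.25, M=188: x* = 0.8·188/7.5 = 20.0533, y* = 3.0694.
Utility at the optimum: U(20.0533, 3.0694) = 496361.4535.

V = 496361.4535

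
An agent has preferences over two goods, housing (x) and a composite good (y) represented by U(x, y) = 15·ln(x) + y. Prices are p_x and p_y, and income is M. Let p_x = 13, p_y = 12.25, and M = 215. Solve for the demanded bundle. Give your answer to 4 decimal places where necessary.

Set MRS = p_x/p_y: (15/x)/1 = p_x/p_y.
So x*(p_x,p_y) = 15·p_y/p_x, independent of income; and y* = (M − 15·p_y)/p_y.
At the given prices: x* = 15·12.25/13 = 14.1346, and y* = 2.551.

x* = 14.1346, y* = 2.551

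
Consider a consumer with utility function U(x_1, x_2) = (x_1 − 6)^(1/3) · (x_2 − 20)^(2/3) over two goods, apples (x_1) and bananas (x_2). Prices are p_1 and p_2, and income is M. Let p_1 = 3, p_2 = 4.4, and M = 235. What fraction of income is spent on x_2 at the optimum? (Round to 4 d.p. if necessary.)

MRS = (1/2)·(x_2−20)/(x_1−6). Tangency with p_1/p_2 gives x_2−20 = 2·(p_1/p_2)·(x_1−6).
After buying the subsistence bundle (6, 20), a share 1/3 of the remaining income goes to x_1: x_1* = 6 + 1/3·(M − 6p_1 − 20p_2)/p_1.
Discretionary income = 235 − 6·3 − 20·4.4 = 129; x_1* = 6 + 1/3·129/3 = 20.3333; x_2* = 20 + 2/3·129/4.4 = 39.5455.
Expenditure on x_2: 4.4·39.5455 = 174; share = 0.7404.

share on x_2 = 0.7404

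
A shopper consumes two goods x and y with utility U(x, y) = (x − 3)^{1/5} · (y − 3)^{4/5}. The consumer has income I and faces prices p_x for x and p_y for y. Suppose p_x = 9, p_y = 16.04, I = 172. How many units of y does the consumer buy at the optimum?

y* = 7.8319

MRS = (1/4)·(y−3)/(x−3). Tangency with p_x/p_y gives y−3 = 4·(p_x/p_y)·(x−3).
Substituting into the budget: x* = 3 + 0.2·(I − 3·p_x − 3·p_y)/p_x, and y* = 3 + 0.8·(…)/p_y.
Discretionary income = 172 − 3·9 − 3·16.04 = 96.88; y* = 3 + 0.8·96.88/16.04 = 7.8319.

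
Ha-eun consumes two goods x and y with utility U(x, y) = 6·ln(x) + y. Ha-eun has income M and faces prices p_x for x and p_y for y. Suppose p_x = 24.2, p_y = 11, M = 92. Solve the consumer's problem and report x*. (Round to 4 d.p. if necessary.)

Set MRS = p_x/p_y: (6/x)/1 = p_x/p_y.
So x*(p_x,p_y) = 6·p_y/p_x, independent of income; and y* = (M − 6·p_y)/p_y.
At the given prices: x* = 6·11/24.2 = 2.7273.

x* = 2.7273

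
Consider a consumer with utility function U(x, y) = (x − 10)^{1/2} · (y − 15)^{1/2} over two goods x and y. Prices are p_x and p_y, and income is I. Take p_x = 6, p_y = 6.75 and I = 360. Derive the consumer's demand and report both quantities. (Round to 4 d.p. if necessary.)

After buying the subsistence bundle (10, 15), a share 0.5 of the remaining income goes to x: x* = 10 + 0.5·(I − 10p_x − 15p_y)/p_x.
Discretionary income = 360 − 10·6 − 15·6.75 = 198.75; x* = 10 + 0.5·198.75/6 = 26.5625; y* = 15 + 0.5·198.75/6.75 = 29.7222.

x* = 26.5625, y* = 29.7222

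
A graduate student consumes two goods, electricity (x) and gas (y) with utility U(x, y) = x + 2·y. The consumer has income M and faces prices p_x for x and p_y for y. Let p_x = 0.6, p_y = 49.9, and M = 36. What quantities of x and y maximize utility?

x* = 60, y* = 0

Perfect substitutes: compare marginal utility per dollar. 1/p_x vs 2/p_y → 1.6667 vs 0.0401.
x gives more utility per dollar, so spend all income on x: x* = M/p_x, y* = 0.
Numerically: x* = 60, y* = 0.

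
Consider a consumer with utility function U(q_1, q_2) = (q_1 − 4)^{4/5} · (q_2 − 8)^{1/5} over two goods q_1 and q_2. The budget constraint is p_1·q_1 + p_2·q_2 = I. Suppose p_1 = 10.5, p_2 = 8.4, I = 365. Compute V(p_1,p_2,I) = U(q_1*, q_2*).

After buying the subsistence bundle (4, 8), a share 0.8 of the remaining income goes to q_1: q_1* = 4 + 0.8·(I − 4p_1 − 8p_2)/p_1.
Discretionary income = 365 − 4·10.5 − 8·8.4 = 255.8; q_1* = 4 + 0.8·255.8/10.5 = 23.4895; q_2* = 8 + 0.2·255.8/8.4 = 14.0905.
Utility at the optimum: U(23.4895, 14.0905) = 15.4444.

V = 15.4444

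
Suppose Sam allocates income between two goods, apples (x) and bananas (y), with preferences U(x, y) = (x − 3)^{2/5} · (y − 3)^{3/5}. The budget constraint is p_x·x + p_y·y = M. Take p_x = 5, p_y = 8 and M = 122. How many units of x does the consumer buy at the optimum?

x* = 9.64

Let x' = x−3, y' = y−3. MRS = (2/3)·y'/x' = p_x/p_y.
After buying the subsistence bundle (3, 3), a share 0.4 of the remaining income goes to x: x* = 3 + 0.4·(M − 3p_x − 3p_y)/p_x.
Discretionary income = 122 − 3·5 − 3·8 = 83; x* = 3 + 0.4·83/5 = 9.64.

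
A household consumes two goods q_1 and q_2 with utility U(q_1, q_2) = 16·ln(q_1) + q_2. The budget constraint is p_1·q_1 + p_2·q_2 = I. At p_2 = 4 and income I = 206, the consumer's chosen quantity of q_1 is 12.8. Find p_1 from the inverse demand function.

p_1 = 5

Set MRS = p_1/p_2: (16/q_1)/1 = p_1/p_2.
So q_1*(p_1,p_2) = 16·p_2/p_1, independent of income; and q_2* = (I − 16·p_2)/p_2.
Set q_1* = 12.8 in the demand function and solve for p_1: p_1 = 5.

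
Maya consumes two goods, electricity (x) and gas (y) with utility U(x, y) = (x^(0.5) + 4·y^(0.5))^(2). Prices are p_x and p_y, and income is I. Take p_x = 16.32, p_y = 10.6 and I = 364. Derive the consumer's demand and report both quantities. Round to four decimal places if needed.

x* = 0.8701, y* = 33

Substitute y = (y/x)·x into the budget: x* = I/(p_x + p_y·(y/x)).
Numerically y/x = 37.927006, so x* = 364/(16.32 + 10.6·37.927006) = 0.8701 and y* = 37.927006·0.8701 = 33.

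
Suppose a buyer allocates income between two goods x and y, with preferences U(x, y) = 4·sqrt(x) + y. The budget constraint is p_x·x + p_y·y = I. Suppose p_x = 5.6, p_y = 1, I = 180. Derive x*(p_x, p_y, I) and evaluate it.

x* = 0.1276

Set MRS = p_x/p_y: 2·x^(−1/2) = p_x/p_y.
Thus x* = (2·p_y/p_x)² — independent of I — with the rest of income spent on y.
Plugging in: x* = (2·1/5.6)² = 0.1276.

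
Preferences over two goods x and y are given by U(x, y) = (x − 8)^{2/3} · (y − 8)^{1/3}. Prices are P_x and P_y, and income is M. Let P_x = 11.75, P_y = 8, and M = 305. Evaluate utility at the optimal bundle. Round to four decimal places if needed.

V = 7.5248

MRS = 2·(y−8)/(x−8). Tangency with P_x/P_y gives y−8 = (1/2)·(P_x/P_y)·(x−8).
Substituting into the budget: x* = 8 + 2/3·(M − 8·P_x − 8·P_y)/P_x, and y* = 8 + 1/3·(…)/P_y.
Discretionary income = 305 − 8·11.75 − 8·8 = 147; x* = 8 + 2/3·147/11.75 = 16.3404; y* = 8 + 1/3·147/8 = 14.125.
Utility at the optimum: U(16.3404, 14.125) = 7.5248.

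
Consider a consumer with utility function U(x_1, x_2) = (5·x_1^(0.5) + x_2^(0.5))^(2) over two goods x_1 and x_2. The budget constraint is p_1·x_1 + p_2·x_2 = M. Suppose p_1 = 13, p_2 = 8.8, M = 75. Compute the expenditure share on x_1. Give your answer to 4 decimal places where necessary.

share on x_1 = 0.9442

With the ratio pinned down, the budget gives x_1* = M/(p_1 + p_2·(x_2/x_1)) and x_2* = (x_2/x_1)·x_1*.
Numerically x_2/x_1 = 0.087293, so x_1* = 75/(13 + 8.8·0.087293) = 5.4473 and x_2* = 0.087293·5.4473 = 0.4755.
Expenditure on x_1: 13·5.4473 = 70.8155; share = 0.9442.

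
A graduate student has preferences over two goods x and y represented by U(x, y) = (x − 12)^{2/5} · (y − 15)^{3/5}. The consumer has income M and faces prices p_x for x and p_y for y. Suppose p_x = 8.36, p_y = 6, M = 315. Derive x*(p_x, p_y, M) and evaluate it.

x* = 17.9656

MRS = (2/3)·(y−15)/(x−12). Tangency with p_x/p_y gives y−15 = (3/2)·(p_x/p_y)·(x−12).
Substituting into the budget: x* = 12 + 0.4·(M − 12·p_x − 15·p_y)/p_x, and y* = 15 + 0.6·(…)/p_y.
Discretionary income = 315 − 12·8.36 − 15·6 = 124.68; x* = 12 + 0.4·124.68/8.36 = 17.9656.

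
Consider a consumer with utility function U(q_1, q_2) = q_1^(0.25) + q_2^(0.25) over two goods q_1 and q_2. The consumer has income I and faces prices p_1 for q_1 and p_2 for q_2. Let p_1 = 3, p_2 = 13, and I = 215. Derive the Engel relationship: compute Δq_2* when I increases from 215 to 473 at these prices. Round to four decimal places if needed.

MRS = MU_q_1/MU_q_2 = (q_2/q_1)^(0.75). Set equal to p_1/p_2.
Hence q_2/q_1 = (p_1/p_2)^(1/(0.75)), i.e. raised to the 4/3 power.
With the ratio pinned down, the budget gives q_1* = I/(p_1 + p_2·(q_2/q_1)) and q_2* = (q_2/q_1)·q_1*.
Numerically q_2/q_1 = 0.141548, so q_1* = 215/(3 + 13·0.141548) = 44.4203 and q_2* = 0.141548·44.4203 = 6.2876.
At I' = 473: q_2* = 13.8327. Change: 13.8327 − 6.2876 = 7.5451.

Δq_2* = 7.5451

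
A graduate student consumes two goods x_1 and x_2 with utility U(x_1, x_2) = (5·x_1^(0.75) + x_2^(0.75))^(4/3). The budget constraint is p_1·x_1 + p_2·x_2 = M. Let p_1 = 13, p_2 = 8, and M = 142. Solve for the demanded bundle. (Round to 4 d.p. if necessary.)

x_1* = 10.8486, x_2* = 0.121

From the CES first-order condition, 5·(x_2/x_1)^(0.25) = p_1/p_2.
Hence x_2/x_1 = ((1/5)·p_1/p_2)^(1/(0.25)), i.e. raised to the 4 power.
With the ratio pinned down, the budget gives x_1* = M/(p_1 + p_2·(x_2/x_1)) and x_2* = (x_2/x_1)·x_1*.
Numerically x_2/x_1 = 0.011157, so x_1* = 142/(13 + 8·0.011157) = 10.8486 and x_2* = 0.011157·10.8486 = 0.121.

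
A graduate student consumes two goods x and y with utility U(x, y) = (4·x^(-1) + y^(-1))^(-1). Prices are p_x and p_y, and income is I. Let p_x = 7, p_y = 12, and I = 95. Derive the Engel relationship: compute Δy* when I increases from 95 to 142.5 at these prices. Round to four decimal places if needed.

MRS = MU_x/MU_y = 4·(y/x)^(2). Set equal to p_x/p_y.
Hence y/x = ((1/4)·p_x/p_y)^(1/(2)), i.e. raised to the 0.5 power.
Substitute y = (y/x)·x into the budget: x* = I/(p_x + p_y·(y/x)).
Numerically y/x = 0.381881, so x* = 95/(7 + 12·0.381881) = 8.202 and y* = 0.381881·8.202 = 3.1322.
At I' = 142.5: y* = 4.6983. Change: 4.6983 − 3.1322 = 1.5661.

Δy* = 1.5661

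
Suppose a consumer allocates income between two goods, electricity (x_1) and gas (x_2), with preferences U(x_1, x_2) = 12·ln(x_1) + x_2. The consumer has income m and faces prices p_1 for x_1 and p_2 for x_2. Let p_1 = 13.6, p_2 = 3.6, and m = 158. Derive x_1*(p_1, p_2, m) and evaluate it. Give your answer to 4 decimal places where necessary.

x_1* = 3.1765

MU_x_1 = 12/x_1, MU_x_2 = 1. Tangency: 12/x_1 = p_1/p_2.
So x_1*(p_1,p_2) = 12·p_2/p_1, independent of income; and x_2* = (m − 12·p_2)/p_2.
At the given prices: x_1* = 12·3.6/13.6 = 3.1765.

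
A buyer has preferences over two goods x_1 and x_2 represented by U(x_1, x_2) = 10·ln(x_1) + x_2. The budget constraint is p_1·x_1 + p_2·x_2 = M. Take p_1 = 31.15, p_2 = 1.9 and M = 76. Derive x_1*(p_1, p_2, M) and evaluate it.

x_1* = 0.61

MU_x_1 = 10/x_1, MU_x_2 = 1. Tangency: 10/x_1 = p_1/p_2.
So x_1*(p_1,p_2) = 10·p_2/p_1, independent of income; and x_2* = (M − 10·p_2)/p_2.
At the given prices: x_1* = 10·1.9/31.15 = 0.61.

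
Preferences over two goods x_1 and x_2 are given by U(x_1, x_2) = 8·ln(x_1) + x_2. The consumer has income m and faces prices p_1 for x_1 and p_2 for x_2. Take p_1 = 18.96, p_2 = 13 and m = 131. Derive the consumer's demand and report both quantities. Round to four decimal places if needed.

MU_x_1 = 8/x_1, MU_x_2 = 1. Tangency: 8/x_1 = p_1/p_2.
So x_1*(p_1,p_2) = 8·p_2/p_1, independent of income; and x_2* = (m − 8·p_2)/p_2.
At the given prices: x_1* = 8·13/18.96 = 5.4852, and x_2* = 2.0769.

x_1* = 5.4852, x_2* = 2.0769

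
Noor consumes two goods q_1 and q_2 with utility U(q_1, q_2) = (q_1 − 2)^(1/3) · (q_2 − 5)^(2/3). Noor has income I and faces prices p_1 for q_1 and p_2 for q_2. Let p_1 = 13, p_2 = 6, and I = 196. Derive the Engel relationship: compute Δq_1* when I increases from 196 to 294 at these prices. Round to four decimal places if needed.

Δq_1* = 2.5128

MRS = (1/2)·(q_2−5)/(q_1−2). Tangency with p_1/p_2 gives q_2−5 = 2·(p_1/p_2)·(q_1−2).
After buying the subsistence bundle (2, 5), a share 1/3 of the remaining income goes to q_1: q_1* = 2 + 1/3·(I − 2p_1 − 5p_2)/p_1.
Discretionary income = 196 − 2·13 − 5·6 = 140; q_1* = 2 + 1/3·140/13 = 5.5897.
At I' = 294: q_1* = 8.1026. Change: 8.1026 − 5.5897 = 2.5128.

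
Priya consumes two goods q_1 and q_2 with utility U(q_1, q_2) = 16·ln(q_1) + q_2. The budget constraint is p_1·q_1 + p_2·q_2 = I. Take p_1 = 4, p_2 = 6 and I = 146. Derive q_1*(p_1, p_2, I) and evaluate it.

MU_q_1 = 16/q_1, MU_q_2 = 1. Tangency: 16/q_1 = p_1/p_2.
So q_1*(p_1,p_2) = 16·p_2/p_1, independent of income; and q_2* = (I − 16·p_2)/p_2.
At the given prices: q_1* = 16·6/4 = 24.

q_1* = 24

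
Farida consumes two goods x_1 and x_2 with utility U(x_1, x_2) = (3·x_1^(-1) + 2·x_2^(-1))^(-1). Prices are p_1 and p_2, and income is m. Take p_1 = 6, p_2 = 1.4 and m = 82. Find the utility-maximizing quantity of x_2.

MRS = MU_x_1/MU_x_2 = (3/2)·(x_2/x_1)^(2). Set equal to p_1/p_2.
Hence x_2/x_1 = ((2/3)·p_1/p_2)^(1/(2)), i.e. raised to the 0.5 power.
Substitute x_2 = (x_2/x_1)·x_1 into the budget: x_1* = m/(p_1 + p_2·(x_2/x_1)).
Numerically x_2/x_1 = 1.690309, so x_1* = 82/(6 + 1.4·1.690309) = 9.8011 and x_2* = 1.690309·9.8011 = 16.5668.

x_2* = 16.5668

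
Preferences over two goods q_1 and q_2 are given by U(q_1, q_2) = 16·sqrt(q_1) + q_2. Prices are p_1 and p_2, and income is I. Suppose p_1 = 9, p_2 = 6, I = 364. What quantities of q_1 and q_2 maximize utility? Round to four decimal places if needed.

Set MRS = p_1/p_2: 8·q_1^(−1/2) = p_1/p_2.
Solve: √q_1 = 8·p_2/p_1, so q_1*(p_1,p_2) = (8·p_2/p_1)², and q_2* = (I − p_1·q_1*)/p_2.
Plugging in: q_1* = (8·6/9)² = 28.4444, q_2* = 18.

q_1* = 28.4444, q_2* = 18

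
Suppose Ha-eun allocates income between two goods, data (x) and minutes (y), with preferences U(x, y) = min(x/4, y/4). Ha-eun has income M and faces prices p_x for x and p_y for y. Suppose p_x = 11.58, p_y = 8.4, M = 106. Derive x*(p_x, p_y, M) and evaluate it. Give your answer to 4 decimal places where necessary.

With perfect complements, no substitution: consume in ratio x:y = 4:4.
Budget: p_x·x + p_y·x = M, so (4·p_x + 4·p_y)·x = 4·M.
Demand: x*(p_x,p_y,M) = 4·M/(4·p_x + 4·p_y), y* = 4·M/(4·p_x + 4·p_y).
Here 4·11.58 + 4·8.4 = 79.92, giving x* = 5.3053.

x* = 5.3053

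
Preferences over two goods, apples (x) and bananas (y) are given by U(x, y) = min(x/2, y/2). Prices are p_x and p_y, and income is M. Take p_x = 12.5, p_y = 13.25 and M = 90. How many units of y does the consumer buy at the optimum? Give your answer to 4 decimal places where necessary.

Demand: x*(p_x,p_y,M) = 2·M/(2·p_x + 2·p_y), y* = 2·M/(2·p_x + 2·p_y).
Here 2·12.5 + 2·13.25 = 51.5, giving y* = 3.4951.

y* = 3.4951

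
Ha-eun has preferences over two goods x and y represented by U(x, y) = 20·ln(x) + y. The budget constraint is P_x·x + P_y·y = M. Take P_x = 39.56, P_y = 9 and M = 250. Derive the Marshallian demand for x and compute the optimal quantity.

MU_x = 20/x, MU_y = 1. Tangency: 20/x = P_x/P_y.
So x*(P_x,P_y) = 20·P_y/P_x, independent of income; and y* = (M − 20·P_y)/P_y.
At the given prices: x* = 20·9/39.56 = 4.5501.

x* = 4.5501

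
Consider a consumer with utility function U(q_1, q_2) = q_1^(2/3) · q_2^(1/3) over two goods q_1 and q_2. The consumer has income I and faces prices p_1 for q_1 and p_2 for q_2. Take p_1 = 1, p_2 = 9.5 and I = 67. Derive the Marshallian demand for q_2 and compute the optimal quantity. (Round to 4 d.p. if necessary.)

MU_q_1/MU_q_2 = (2/3·q_2)/(1/3·q_1); tangency sets this equal to p_1/p_2.
So 2/3·p_2·q_2 = 1/3·p_1·q_1; combined with the budget, a share 2/3 of income goes to q_1.
Demand: q_1*(p_1,p_2,I) = 2/3·I/p_1 and q_2* = 1/3·I/p_2.
At p_1=1, p_2=9.5, I=67: q_2* = 1/3·67/9.5 = 2.3509.

q_2* = 2.3509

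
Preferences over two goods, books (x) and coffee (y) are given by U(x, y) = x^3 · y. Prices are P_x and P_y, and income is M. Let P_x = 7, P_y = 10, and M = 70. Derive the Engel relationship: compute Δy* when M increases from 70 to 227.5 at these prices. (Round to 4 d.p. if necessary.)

Δy* = 3.9375

MU_x/MU_y = (3·y)/(x); tangency sets this equal to P_x/P_y.
So 3·P_y·y = P_x·x; combined with the budget, a share 0.75 of income goes to x.
Demand: x*(P_x,P_y,M) = 0.75·M/P_x and y* = 0.25·M/P_y.
At P_x=7, P_y=10, M=70: y* = 0.25·70/10 = 1.75.
At M' = 227.5: y* = 5.6875. Change: 5.6875 − 1.75 = 3.9375.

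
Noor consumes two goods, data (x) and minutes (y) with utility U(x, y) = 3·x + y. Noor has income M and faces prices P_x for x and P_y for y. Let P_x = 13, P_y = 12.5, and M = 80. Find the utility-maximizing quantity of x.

Linear utility — the consumer picks whichever good has higher MU/price: 3/13 = 0.2308 vs 1/12.5 = 0.08.
x gives more utility per dollar, so spend all income on x: x* = M/P_x, y* = 0.
Numerically: x* = 6.1538, y* = 0.

x* = 6.1538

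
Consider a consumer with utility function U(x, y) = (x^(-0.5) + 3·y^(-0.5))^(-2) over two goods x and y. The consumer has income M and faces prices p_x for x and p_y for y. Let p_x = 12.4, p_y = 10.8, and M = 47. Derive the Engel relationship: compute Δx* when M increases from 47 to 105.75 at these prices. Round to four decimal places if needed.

MU_x ∝ x^(-1.5), MU_y ∝ 3·y^(-1.5), so MRS = (1/3)·(y/x)^(1.5) = p_x/p_y.
Solve for the ratio: y/x = [3·p_x/p_y]^(2/3).
With the ratio pinned down, the budget gives x* = M/(p_x + p_y·(y/x)) and y* = (y/x)·x*.
Numerically y/x = 2.280759, so x* = 47/(12.4 + 10.8·2.280759) = 1.2692.
At M' = 105.75: x* = 2.8556. Change: 2.8556 − 1.2692 = 1.5865.

Δx* = 1.5865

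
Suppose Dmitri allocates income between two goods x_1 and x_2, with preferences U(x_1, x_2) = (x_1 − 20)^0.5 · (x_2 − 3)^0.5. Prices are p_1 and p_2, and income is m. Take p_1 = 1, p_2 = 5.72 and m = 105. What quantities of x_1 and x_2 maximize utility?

MRS = (x_2−3)/(x_1−20). Tangency with p_1/p_2 gives x_2−3 = (p_1/p_2)·(x_1−20).
Substituting into the budget: x_1* = 20 + 0.5·(m − 20·p_1 − 3·p_2)/p_1, and x_2* = 3 + 0.5·(…)/p_2.
Discretionary income = 105 − 20·1 − 3·5.72 = 67.84; x_1* = 20 + 0.5·67.84/1 = 53.92; x_2* = 3 + 0.5·67.84/5.72 = 8.9301.

x_1* = 53.92, x_2* = 8.9301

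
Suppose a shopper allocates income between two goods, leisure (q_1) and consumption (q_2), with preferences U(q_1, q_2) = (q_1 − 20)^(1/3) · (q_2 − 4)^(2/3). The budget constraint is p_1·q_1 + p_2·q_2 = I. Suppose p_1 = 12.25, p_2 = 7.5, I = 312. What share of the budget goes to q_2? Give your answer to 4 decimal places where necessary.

MRS = (1/2)·(q_2−4)/(q_1−20). Tangency with p_1/p_2 gives q_2−4 = 2·(p_1/p_2)·(q_1−20).
After buying the subsistence bundle (20, 4), a share 1/3 of the remaining income goes to q_1: q_1* = 20 + 1/3·(I − 20p_1 − 4p_2)/p_1.
Discretionary income = 312 − 20·12.25 − 4·7.5 = 37; q_1* = 20 + 1/3·37/12.25 = 21.0068; q_2* = 4 + 2/3·37/7.5 = 7.2889.
Expenditure on q_2: 7.5·7.2889 = 54.6667; share = 0.1752.

share on q_2 = 0.1752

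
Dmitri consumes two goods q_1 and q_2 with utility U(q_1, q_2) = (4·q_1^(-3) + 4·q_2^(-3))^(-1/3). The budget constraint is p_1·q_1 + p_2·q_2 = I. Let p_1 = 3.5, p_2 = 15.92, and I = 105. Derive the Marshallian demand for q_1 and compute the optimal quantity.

q_1* = 7.2911

MU_q_1 ∝ 4·q_1^(-4), MU_q_2 ∝ 4·q_2^(-4), so MRS = (q_2/q_1)^(4) = p_1/p_2.
Solve for the ratio: q_2/q_1 = [p_1/p_2]^(0.25).
Substitute q_2 = (q_2/q_1)·q_1 into the budget: q_1* = I/(p_1 + p_2·(q_2/q_1)).
Numerically q_2/q_1 = 0.684749, so q_1* = 105/(3.5 + 15.92·0.684749) = 7.2911.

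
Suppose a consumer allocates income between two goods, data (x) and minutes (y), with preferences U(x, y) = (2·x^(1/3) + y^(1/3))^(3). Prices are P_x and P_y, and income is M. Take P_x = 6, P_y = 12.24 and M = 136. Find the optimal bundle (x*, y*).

x* = 18.1691, y* = 2.2047

MU_x ∝ 2·x^(-2/3), MU_y ∝ y^(-2/3), so MRS = 2·(y/x)^(2/3) = P_x/P_y.
Solve for the ratio: y/x = [(1/2)·P_x/P_y]^(1.5).
With the ratio pinned down, the budget gives x* = M/(P_x + P_y·(y/x)) and y* = (y/x)·x*.
Numerically y/x = 0.121342, so x* = 136/(6 + 12.24·0.121342) = 18.1691 and y* = 0.121342·18.1691 = 2.2047.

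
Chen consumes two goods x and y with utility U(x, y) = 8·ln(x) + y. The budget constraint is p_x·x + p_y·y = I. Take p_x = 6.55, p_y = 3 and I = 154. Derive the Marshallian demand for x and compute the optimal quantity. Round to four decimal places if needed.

x* = 3.6641

MU_x = 8/x, MU_y = 1. Tangency: 8/x = p_x/p_y.
So x*(p_x,p_y) = 8·p_y/p_x, independent of income; and y* = (I − 8·p_y)/p_y.
At the given prices: x* = 8·3/6.55 = 3.6641.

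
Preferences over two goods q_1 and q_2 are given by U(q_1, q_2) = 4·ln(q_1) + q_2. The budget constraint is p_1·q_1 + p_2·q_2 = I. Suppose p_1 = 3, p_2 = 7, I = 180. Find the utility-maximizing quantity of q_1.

q_1* = 9.3333

So q_1*(p_1,p_2) = 4·p_2/p_1, independent of income; and q_2* = (I − 4·p_2)/p_2.
At the given prices: q_1* = 4·7/3 = 9.3333.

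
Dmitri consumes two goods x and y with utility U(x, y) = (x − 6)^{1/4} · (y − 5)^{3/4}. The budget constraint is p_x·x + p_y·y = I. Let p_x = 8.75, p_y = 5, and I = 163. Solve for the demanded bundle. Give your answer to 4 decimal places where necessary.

After buying the subsistence bundle (6, 5), a share 0.25 of the remaining income goes to x: x* = 6 + 0.25·(I − 6p_x − 5p_y)/p_x.
Discretionary income = 163 − 6·8.75 − 5·5 = 85.5; x* = 6 + 0.25·85.5/8.75 = 8.4429; y* = 5 + 0.75·85.5/5 = 17.825.

x* = 8.4429, y* = 17.825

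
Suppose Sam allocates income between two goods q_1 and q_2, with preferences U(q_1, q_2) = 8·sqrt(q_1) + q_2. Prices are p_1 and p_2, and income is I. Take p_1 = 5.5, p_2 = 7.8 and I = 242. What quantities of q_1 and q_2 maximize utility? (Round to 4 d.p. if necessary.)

q_1* = 32.1798, q_2* = 8.3347

Solve: √q_1 = 4·p_2/p_1, so q_1*(p_1,p_2) = (4·p_2/p_1)², and q_2* = (I − p_1·q_1*)/p_2.
Plugging in: q_1* = (4·7.8/5.5)² = 32.1798, q_2* = 8.3347.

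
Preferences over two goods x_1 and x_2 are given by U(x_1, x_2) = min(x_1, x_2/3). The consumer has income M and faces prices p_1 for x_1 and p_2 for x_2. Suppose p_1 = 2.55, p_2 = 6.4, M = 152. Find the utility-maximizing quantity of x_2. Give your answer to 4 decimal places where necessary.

Leontief preferences: the optimum is at the kink where x_1/1 = x_2/3, i.e. x_2 = 3·x_1.
Budget: p_1·x_1 + p_2·3·x_1 = M, so (p_1 + 3·p_2)·x_1 = M.
Demand: x_1*(p_1,p_2,M) = M/(p_1 + 3·p_2), x_2* = 3·M/(p_1 + 3·p_2).
Here 2.55 + 3·6.4 = 21.75, giving x_2* = 20.9655.

x_2* = 20.9655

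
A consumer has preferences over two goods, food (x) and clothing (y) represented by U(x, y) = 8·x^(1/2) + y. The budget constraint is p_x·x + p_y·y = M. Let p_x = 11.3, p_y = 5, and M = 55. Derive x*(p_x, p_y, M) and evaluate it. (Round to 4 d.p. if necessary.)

x* = 3.1326

Plugging in: x* = (4·5/11.3)² = 3.1326.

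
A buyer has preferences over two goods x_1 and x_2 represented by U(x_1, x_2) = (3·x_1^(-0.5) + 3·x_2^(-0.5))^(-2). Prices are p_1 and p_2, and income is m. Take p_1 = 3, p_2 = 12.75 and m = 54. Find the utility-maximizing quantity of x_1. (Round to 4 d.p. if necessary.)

MU_x_1 ∝ 3·x_1^(-1.5), MU_x_2 ∝ 3·x_2^(-1.5), so MRS = (x_2/x_1)^(1.5) = p_1/p_2.
Solve for the ratio: x_2/x_1 = [p_1/p_2]^(2/3).
With the ratio pinned down, the budget gives x_1* = m/(p_1 + p_2·(x_2/x_1)) and x_2* = (x_2/x_1)·x_1*.
Numerically x_2/x_1 = 0.381131, so x_1* = 54/(3 + 12.75·0.381131) = 6.8707.

x_1* = 6.8707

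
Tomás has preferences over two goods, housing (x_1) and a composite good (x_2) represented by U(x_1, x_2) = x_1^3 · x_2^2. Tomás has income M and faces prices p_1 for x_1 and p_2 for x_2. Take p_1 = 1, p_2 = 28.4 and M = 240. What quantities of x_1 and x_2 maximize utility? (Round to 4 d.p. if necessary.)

x_1* = 144, x_2* = 3.3803

At p_1=1, p_2=28.4, M=240: x_1* = 0.6·240/1 = 144, x_2* = 3.3803.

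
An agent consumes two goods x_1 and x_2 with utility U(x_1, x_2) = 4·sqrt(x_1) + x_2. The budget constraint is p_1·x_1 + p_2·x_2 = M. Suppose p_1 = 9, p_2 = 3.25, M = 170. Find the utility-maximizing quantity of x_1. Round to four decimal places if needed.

Utility is quasi-linear in x_2; the FOC for x_1 is 2/√x_1 = p_1/p_2.
Solve: √x_1 = 2·p_2/p_1, so x_1*(p_1,p_2) = (2·p_2/p_1)², and x_2* = (M − p_1·x_1*)/p_2.
Plugging in: x_1* = (2·3.25/9)² = 0.5216.

x_1* = 0.5216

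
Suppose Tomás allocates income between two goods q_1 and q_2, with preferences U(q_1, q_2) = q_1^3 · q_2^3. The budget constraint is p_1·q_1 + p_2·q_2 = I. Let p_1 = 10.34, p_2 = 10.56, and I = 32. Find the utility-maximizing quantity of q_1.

MU_q_1/MU_q_2 = (3·q_2)/(3·q_1); tangency sets this equal to p_1/p_2.
Rearranging, p_2·q_2 = p_1·q_1. Substituting into the budget gives p_1·q_1·(1 + 1) = I.
Demand: q_1*(p_1,p_2,I) = 0.5·I/p_1 and q_2* = 0.5·I/p_2.
At p_1=10.34, p_2=10.56, I=32: q_1* = 0.5·32/10.34 = 1.5474.

q_1* = 1.5474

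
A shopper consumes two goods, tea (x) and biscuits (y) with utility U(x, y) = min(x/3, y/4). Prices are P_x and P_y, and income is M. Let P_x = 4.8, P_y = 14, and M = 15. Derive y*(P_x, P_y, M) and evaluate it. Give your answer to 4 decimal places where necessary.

Here 3·4.8 + 4·14 = 70.4, giving y* = 0.8523.

y* = 0.8523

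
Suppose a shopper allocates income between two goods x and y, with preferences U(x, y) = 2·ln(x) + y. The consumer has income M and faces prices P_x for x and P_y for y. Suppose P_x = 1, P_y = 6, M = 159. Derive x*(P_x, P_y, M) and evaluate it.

x* = 12

Set MRS = P_x/P_y: (2/x)/1 = P_x/P_y.
So x*(P_x,P_y) = 2·P_y/P_x, independent of income; and y* = (M − 2·P_y)/P_y.
At the given prices: x* = 2·6/1 = 12.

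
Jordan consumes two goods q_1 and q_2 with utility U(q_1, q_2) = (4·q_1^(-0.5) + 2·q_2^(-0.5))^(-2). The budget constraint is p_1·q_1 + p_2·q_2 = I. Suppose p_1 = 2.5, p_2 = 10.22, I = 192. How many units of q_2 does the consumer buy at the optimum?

q_2* = 9.4274

Substitute q_2 = (q_2/q_1)·q_1 into the budget: q_1* = I/(p_1 + p_2·(q_2/q_1)).
Numerically q_2/q_1 = 0.246399, so q_1* = 192/(2.5 + 10.22·0.246399) = 38.2607 and q_2* = 0.246399·38.2607 = 9.4274.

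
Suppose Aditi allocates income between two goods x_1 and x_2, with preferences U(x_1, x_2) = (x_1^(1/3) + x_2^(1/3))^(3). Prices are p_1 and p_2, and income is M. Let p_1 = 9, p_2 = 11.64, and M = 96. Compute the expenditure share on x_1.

share on x_1 = 0.5321

With the ratio pinned down, the budget gives x_1* = M/(p_1 + p_2·(x_2/x_1)) and x_2* = (x_2/x_1)·x_1*.
Numerically x_2/x_1 = 0.679883, so x_1* = 96/(9 + 11.64·0.679883) = 5.6758 and x_2* = 0.679883·5.6758 = 3.8589.
Expenditure on x_1: 9·5.6758 = 51.0824; share = 0.5321.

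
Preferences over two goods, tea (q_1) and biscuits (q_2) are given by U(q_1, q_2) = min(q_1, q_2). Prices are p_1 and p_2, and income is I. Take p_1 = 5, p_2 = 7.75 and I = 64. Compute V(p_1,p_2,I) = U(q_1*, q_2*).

V = 5.0196

Leontief preferences: the optimum is at the kink where q_1/1 = q_2/1, i.e. q_2 = q_1.
Budget: p_1·q_1 + p_2·q_1 = I, so (p_1 + p_2)·q_1 = I.
Demand: q_1*(p_1,p_2,I) = I/(p_1 + p_2), q_2* = I/(p_1 + p_2).
Here 5 + 7.75 = 12.75, giving q_1* = 5.0196 and q_2* = 5.0196.
Utility at the optimum: U(5.0196, 5.0196) = 5.0196.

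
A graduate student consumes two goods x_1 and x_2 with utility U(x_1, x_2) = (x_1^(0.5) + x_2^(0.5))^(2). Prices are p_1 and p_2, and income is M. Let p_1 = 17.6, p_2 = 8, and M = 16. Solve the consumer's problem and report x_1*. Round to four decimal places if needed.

MU_x_1 ∝ x_1^(-0.5), MU_x_2 ∝ x_2^(-0.5), so MRS = (x_2/x_1)^(0.5) = p_1/p_2.
Solve for the ratio: x_2/x_1 = [p_1/p_2]^(2).
Substitute x_2 = (x_2/x_1)·x_1 into the budget: x_1* = M/(p_1 + p_2·(x_2/x_1)).
Numerically x_2/x_1 = 4.84, so x_1* = 16/(17.6 + 8·4.84) = 0.2841.

x_1* = 0.2841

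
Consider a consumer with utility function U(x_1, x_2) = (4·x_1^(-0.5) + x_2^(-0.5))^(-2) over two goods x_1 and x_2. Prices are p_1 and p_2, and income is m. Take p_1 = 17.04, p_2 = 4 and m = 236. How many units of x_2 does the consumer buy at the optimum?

Numerically x_2/x_1 = 1.042877, so x_1* = 236/(17.04 + 4·1.042877) = 11.126 and x_2* = 1.042877·11.126 = 11.6031.

x_2* = 11.6031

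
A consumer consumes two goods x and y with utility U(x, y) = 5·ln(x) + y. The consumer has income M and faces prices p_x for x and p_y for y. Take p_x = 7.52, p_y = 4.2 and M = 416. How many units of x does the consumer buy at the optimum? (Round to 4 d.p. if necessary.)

x* = 2.7926

So x*(p_x,p_y) = 5·p_y/p_x, independent of income; and y* = (M − 5·p_y)/p_y.
At the given prices: x* = 5·4.2/7.52 = 2.7926.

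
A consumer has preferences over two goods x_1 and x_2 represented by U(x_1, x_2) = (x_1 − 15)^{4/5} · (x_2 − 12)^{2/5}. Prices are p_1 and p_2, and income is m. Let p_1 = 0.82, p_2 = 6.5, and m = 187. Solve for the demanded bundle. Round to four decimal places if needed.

This is Cobb-Douglas in (x_1−15, x_2−12): tangency gives 0.8·p_2·(x_2−12) = 0.4·p_1·(x_1−15).
Substituting into the budget: x_1* = 15 + 2/3·(m − 15·p_1 − 12·p_2)/p_1, and x_2* = 12 + 1/3·(…)/p_2.
Discretionary income = 187 − 15·0.82 − 12·6.5 = 96.7; x_1* = 15 + 2/3·96.7/0.82 = 93.6179; x_2* = 12 + 1/3·96.7/6.5 = 16.959.

x_1* = 93.6179, x_2* = 16.959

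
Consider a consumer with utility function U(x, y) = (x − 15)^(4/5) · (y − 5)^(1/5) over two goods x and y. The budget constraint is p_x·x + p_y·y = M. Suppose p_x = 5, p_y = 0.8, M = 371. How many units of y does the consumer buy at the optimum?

y* = 78

This is Cobb-Douglas in (x−15, y−5): tangency gives 0.8·p_y·(y−5) = 0.2·p_x·(x−15).
Substituting into the budget: x* = 15 + 0.8·(M − 15·p_x − 5·p_y)/p_x, and y* = 5 + 0.2·(…)/p_y.
Discretionary income = 371 − 15·5 − 5·0.8 = 292; y* = 5 + 0.2·292/0.8 = 78.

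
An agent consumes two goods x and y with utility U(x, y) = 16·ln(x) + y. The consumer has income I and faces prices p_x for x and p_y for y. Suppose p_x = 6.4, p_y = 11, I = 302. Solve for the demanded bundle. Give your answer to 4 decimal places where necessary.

x* = 27.5, y* = 11.4545

Set MRS = p_x/p_y: (16/x)/1 = p_x/p_y.
So x*(p_x,p_y) = 16·p_y/p_x, independent of income; and y* = (I − 16·p_y)/p_y.
At the given prices: x* = 16·11/6.4 = 27.5, and y* = 11.4545.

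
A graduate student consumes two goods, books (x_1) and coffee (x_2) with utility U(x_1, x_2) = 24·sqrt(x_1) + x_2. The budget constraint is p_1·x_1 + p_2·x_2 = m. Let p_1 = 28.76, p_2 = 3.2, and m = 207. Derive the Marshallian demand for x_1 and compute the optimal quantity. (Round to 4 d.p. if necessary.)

Thus x_1* = (12·p_2/p_1)² — independent of m — with the rest of income spent on x_2.
Plugging in: x_1* = (12·3.2/28.76)² = 1.7827.

x_1* = 1.7827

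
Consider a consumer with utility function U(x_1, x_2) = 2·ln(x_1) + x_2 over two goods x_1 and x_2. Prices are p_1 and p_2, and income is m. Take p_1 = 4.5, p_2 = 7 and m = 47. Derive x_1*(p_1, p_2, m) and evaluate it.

Set MRS = p_1/p_2: (2/x_1)/1 = p_1/p_2.
So x_1*(p_1,p_2) = 2·p_2/p_1, independent of income; and x_2* = (m − 2·p_2)/p_2.
At the given prices: x_1* = 2·7/4.5 = 3.1111.

x_1* = 3.1111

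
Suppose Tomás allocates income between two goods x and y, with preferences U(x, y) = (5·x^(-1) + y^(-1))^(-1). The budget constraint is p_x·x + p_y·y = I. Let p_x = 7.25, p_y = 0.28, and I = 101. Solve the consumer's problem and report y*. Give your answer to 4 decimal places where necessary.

From the CES first-order condition, 5·(y/x)^(2) = p_x/p_y.
Solve for the ratio: y/x = [(1/5)·p_x/p_y]^(0.5).
Substitute y = (y/x)·x into the budget: x* = I/(p_x + p_y·(y/x)).
Numerically y/x = 2.275647, so x* = 101/(7.25 + 0.28·2.275647) = 12.8056 and y* = 2.275647·12.8056 = 29.141.

y* = 29.141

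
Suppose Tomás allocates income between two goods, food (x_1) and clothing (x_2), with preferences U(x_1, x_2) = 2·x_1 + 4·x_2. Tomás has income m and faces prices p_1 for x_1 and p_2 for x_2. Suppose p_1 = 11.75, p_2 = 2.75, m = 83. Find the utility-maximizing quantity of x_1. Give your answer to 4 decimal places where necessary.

Perfect substitutes: compare marginal utility per dollar. 2/p_1 vs 4/p_2 → 0.1702 vs 1.4545.
x_2 gives more utility per dollar, so spend all income on x_2: x_2* = m/p_2, x_1* = 0.
Numerically: x_1* = 0, x_2* = 30.1818.

x_1* = 0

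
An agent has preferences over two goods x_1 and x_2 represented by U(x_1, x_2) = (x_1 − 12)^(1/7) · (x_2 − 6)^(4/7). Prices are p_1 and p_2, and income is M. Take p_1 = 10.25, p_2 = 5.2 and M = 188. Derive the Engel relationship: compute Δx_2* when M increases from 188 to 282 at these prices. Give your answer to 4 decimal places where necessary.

This is Cobb-Douglas in (x_1−12, x_2−6): tangency gives 1/7·p_2·(x_2−6) = 4/7·p_1·(x_1−12).
After buying the subsistence bundle (12, 6), a share 0.2 of the remaining income goes to x_1: x_1* = 12 + 0.2·(M − 12p_1 − 6p_2)/p_1.
Discretionary income = 188 − 12·10.25 − 6·5.2 = 33.8; x_2* = 6 + 0.8·33.8/5.2 = 11.2.
At M' = 282: x_2* = 25.6615. Change: 25.6615 − 11.2 = 14.4615.

Δx_2* = 14.4615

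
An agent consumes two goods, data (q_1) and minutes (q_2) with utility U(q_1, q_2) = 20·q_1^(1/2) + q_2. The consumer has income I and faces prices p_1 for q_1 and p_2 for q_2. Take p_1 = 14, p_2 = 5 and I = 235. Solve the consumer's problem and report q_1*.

q_1* = 12.7551

Set MRS = p_1/p_2: 10·q_1^(−1/2) = p_1/p_2.
Solve: √q_1 = 10·p_2/p_1, so q_1*(p_1,p_2) = (10·p_2/p_1)², and q_2* = (I − p_1·q_1*)/p_2.
Plugging in: q_1* = (10·5/14)² = 12.7551.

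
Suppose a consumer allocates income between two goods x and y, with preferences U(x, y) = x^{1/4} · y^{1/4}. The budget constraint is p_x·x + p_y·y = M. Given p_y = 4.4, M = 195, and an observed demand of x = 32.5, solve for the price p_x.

MU_x/MU_y = (0.25·y)/(0.25·x); tangency sets this equal to p_x/p_y.
Rearranging, p_y·y = p_x·x. Substituting into the budget gives p_x·x·(1 + 1) = M.
Demand: x*(p_x,p_y,M) = 0.5·M/p_x and y* = 0.5·M/p_y.
Set x* = 32.5 in the demand function and solve for p_x: p_x = 3.

p_x = 3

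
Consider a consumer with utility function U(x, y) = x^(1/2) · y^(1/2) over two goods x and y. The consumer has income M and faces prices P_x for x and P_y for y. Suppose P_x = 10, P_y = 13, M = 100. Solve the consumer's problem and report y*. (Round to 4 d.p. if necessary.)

y* = 3.8462

MU_x/MU_y = (0.5·y)/(0.5·x); tangency sets this equal to P_x/P_y.
Rearranging, P_y·y = P_x·x. Substituting into the budget gives P_x·x·(1 + 1) = M.
Demand: x*(P_x,P_y,M) = 0.5·M/P_x and y* = 0.5·M/P_y.
At P_x=10, P_y=13, M=100: y* = 0.5·100/13 = 3.8462.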